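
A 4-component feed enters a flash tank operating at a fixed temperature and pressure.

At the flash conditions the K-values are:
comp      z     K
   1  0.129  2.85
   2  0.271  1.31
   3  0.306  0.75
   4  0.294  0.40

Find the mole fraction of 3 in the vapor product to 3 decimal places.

Rachford–Rice: g(β) = Σ zᵢ(Kᵢ−1)/(1+β(Kᵢ−1)) = 0.
Check two-phase: ΣzᵢKᵢ = 1.070 > 1 and Σzᵢ/Kᵢ = 1.395 > 1, so g(0) = 0.070 > 0 and g(1) = -0.395 < 0.
Iterate (Newton) starting at β = 0.5:
  β = 0.500: g = -0.1427, g' = -0.380 → β = 0.124
  β = 0.124: g = 0.0055, g' = -0.460 → β = 0.136
Converged at β = 0.136.
Compositions from xᵢ = zᵢ/(1+β(Kᵢ−1)), yᵢ = Kᵢxᵢ:
  1: x = 0.103, y = 0.294
  2: x = 0.260, y = 0.341
  3: x = 0.317, y = 0.238
  4: x = 0.320, y = 0.128

y_3 = 0.238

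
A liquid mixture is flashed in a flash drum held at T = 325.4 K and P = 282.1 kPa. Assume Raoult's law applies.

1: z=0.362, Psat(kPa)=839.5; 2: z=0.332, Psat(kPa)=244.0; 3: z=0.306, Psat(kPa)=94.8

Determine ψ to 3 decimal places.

Raoult's law: Kᵢ = Pᵢˢᵃᵗ/P = Pᵢˢᵃᵗ/282.1.
  K_1 = 839.5/282.1 = 2.97590, K_2 = 244.0/282.1 = 0.86494, K_3 = 94.8/282.1 = 0.33605
Newton–Raphson from ψ = 0.52:
  ψ = 0.520: g = -0.0057, g' = -0.665 → ψ = 0.511
Converged at ψ = 0.511.

ψ = 0.511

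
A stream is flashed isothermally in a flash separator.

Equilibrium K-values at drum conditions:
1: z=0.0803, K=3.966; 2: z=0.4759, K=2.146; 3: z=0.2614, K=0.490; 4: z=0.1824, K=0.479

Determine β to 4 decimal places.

β = 0.7416

Material balance + equilibrium reduce to Σ zᵢ(Kᵢ−1)/(1+β(Kᵢ−1)) = 0.
Check two-phase: ΣzᵢKᵢ = 1.5552 > 1 and Σzᵢ/Kᵢ = 1.1563 > 1, so g(0) = 0.5552 > 0 and g(1) = -0.1563 < 0.
Iterate (Newton) starting at β = 0.55:
  β = 0.5500: g = 0.10656, g' = -0.5658 → β = 0.7383
  β = 0.7383: g = 0.00181, g' = -0.5585 → β = 0.7416
Converged at β = 0.7416.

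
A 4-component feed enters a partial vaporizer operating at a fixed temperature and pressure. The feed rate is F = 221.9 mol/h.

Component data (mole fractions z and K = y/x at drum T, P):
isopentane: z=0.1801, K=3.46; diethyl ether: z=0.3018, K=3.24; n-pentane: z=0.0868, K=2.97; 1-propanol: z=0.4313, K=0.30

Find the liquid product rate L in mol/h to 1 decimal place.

Newton iteration, ψ⁰ = 0.38:
  ψ = 0.3800: g = 0.28064, g' = -1.2355 → ψ = 0.6072
  ψ = 0.6072: g = 0.01692, g' = -1.1562 → ψ = 0.6218
  ψ = 0.6218: g = -0.00007, g' = -1.1655 → ψ = 0.6217
Converged at ψ = 0.6217.
Then V = ψ·F = 0.6217·221.9 = 138.0 mol/h and L = F − V = 83.9 mol/h.

L = 83.9 mol/h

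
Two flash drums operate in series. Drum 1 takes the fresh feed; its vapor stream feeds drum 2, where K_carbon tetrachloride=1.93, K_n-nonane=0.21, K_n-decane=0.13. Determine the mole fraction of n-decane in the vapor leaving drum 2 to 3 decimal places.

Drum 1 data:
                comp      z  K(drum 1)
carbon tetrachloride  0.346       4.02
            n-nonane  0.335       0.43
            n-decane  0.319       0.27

Drum 1:
Iterate (Newton) starting at ψ₁ = 0.5:
  ψ₁ = 0.500: g = -0.2175, g' = -1.135 → ψ₁ = 0.308
  ψ₁ = 0.308: g = 0.0088, g' = -1.289 → ψ₁ = 0.315
Converged at ψ₁ = 0.315.
Drum-1 compositions:
  carbon tetrachloride: x = 0.177, y = 0.713
  n-nonane: x = 0.408, y = 0.176
  n-decane: x = 0.414, y = 0.112
Drum-2 feed = drum-1 vapor: z₂ = (0.7125, 0.1756, 0.1119).
Drum 2:
Newton iteration, ψ₂⁰ = 0.64:
  ψ₂ = 0.640: g = -0.0848, g' = -1.122 → ψ₂ = 0.564
  ψ₂ = 0.564: g = -0.0070, g' = -0.949 → ψ₂ = 0.557
Converged at ψ₂ = 0.557.
  carbon tetrachloride: x = 0.469, y = 0.906
  n-nonane: x = 0.314, y = 0.066
  n-decane: x = 0.217, y = 0.028

y_n-decane (drum 2) = 0.028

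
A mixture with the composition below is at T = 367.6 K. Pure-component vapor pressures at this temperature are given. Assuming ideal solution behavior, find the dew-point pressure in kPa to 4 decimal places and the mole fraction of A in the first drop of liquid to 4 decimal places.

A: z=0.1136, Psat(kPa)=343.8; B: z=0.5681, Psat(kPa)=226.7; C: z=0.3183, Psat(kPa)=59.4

At the dew point ψ → 1, so Σzᵢ/Kᵢ = 1 with Kᵢ = Pᵢˢᵃᵗ/P ⇒ 1/P = Σzᵢ/Pᵢˢᵃᵗ.
1/P = 0.1136/343.8 + 0.5681/226.7 + 0.3183/59.4 = 0.0081950 ⇒ P = 122.0261 kPa
xᵢ = zᵢP/Pᵢˢᵃᵗ ⇒ x_A = 0.1136·122.0261/343.8 = 0.0403

Pdew = 122.0261 kPa, x_A = 0.0403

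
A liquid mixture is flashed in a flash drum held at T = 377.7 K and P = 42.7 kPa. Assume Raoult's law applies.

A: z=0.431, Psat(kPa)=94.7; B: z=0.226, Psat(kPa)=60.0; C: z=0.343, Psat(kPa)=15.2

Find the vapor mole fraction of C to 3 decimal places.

Raoult's law: Kᵢ = Pᵢˢᵃᵗ/P = Pᵢˢᵃᵗ/42.7.
  K_A = 94.7/42.7 = 2.21780, K_B = 60.0/42.7 = 1.40515, K_C = 15.2/42.7 = 0.35597
Rachford–Rice: g(ψ) = Σ zᵢ(Kᵢ−1)/(1+ψ(Kᵢ−1)) = 0.
Check two-phase: ΣzᵢKᵢ = 1.396 > 1 and Σzᵢ/Kᵢ = 1.319 > 1, so g(0) = 0.396 > 0 and g(1) = -0.319 < 0.
Iterate (Newton) starting at ψ = 0.5:
  ψ = 0.500: g = 0.0765, g' = -0.582 → ψ = 0.632
  ψ = 0.632: g = -0.0027, g' = -0.632 → ψ = 0.627
Converged at ψ = 0.627.
Compositions from xᵢ = zᵢ/(1+ψ(Kᵢ−1)), yᵢ = Kᵢxᵢ:
  A: x = 0.244, y = 0.542
  B: x = 0.180, y = 0.253
  C: x = 0.575, y = 0.205

y_C = 0.205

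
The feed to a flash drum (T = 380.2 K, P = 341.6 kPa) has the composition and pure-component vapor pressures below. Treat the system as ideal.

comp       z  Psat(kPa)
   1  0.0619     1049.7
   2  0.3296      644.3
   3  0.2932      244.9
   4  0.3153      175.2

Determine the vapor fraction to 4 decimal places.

ψ = 0.4039

Raoult's law: Kᵢ = Pᵢˢᵃᵗ/P = Pᵢˢᵃᵗ/341.6.
  K_1 = 1049.7/341.6 = 3.072892, K_2 = 644.3/341.6 = 1.886124, K_3 = 244.9/341.6 = 0.716920, K_4 = 175.2/341.6 = 0.512881
Let ψ = V/F and solve Σ zᵢ(Kᵢ−1)/(1+ψ(Kᵢ−1)) = 0.
Check two-phase: ΣzᵢKᵢ = 1.1838 > 1 and Σzᵢ/Kᵢ = 1.2186 > 1, so g(0) = 0.1838 > 0 and g(1) = -0.2186 < 0.
Newton iteration, ψ⁰ = 0.3:
  ψ = 0.3000: g = 0.03927, g' = -0.3933 → ψ = 0.3998
  ψ = 0.3998: g = 0.00149, g' = -0.3659 → ψ = 0.4039
Converged at ψ = 0.4039.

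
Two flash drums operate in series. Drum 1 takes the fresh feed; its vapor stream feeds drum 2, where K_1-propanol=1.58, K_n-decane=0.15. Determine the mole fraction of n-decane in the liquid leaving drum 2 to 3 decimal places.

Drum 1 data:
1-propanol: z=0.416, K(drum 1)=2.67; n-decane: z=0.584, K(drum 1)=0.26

x_n-decane (drum 2) = 0.406

Drum 1:
Rachford–Rice: g(ψ₁) = Σ zᵢ(Kᵢ−1)/(1+ψ₁(Kᵢ−1)) = 0.
g(0) = ΣzᵢKᵢ − 1 = 0.263 and g(1) = 1 − Σzᵢ/Kᵢ = -1.402, so a root lies in (0, 1).
Iterate (Newton) starting at ψ₁ = 0.46:
  ψ₁ = 0.460: g = -0.2623, g' = -1.106 → ψ₁ = 0.223
  ψ₁ = 0.223: g = -0.0112, g' = -1.075 → ψ₁ = 0.212
Converged at ψ₁ = 0.212.
Drum-1 compositions:
  1-propanol: x = 0.307, y = 0.820
  n-decane: x = 0.693, y = 0.180
Drum-2 feed = drum-1 vapor: z₂ = (0.8198, 0.1802).
Drum 2:
Material balance + equilibrium reduce to Σ zᵢ(Kᵢ−1)/(1+ψ₂(Kᵢ−1)) = 0.
Feasibility: ΣzᵢKᵢ = 1.322, Σzᵢ/Kᵢ = 1.720 — both > 1, two phases present.
Newton iteration, ψ₂⁰ = 0.43:
  ψ₂ = 0.430: g = 0.1392, g' = -0.500 → ψ₂ = 0.708
  ψ₂ = 0.708: g = -0.0479, g' = -0.961 → ψ₂ = 0.659
  ψ₂ = 0.659: g = -0.0038, g' = -0.816 → ψ₂ = 0.654
Converged at ψ₂ = 0.654.
  1-propanol: x = 0.594, y = 0.939
  n-decane: x = 0.406, y = 0.061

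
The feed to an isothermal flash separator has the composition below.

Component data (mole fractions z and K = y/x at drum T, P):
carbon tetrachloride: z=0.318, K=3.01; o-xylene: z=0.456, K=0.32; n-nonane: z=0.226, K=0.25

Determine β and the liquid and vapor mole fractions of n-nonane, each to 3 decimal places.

β = 0.113, x_n-nonane = 0.247, y_n-nonane = 0.062

Let β = V/F and solve Σ zᵢ(Kᵢ−1)/(1+β(Kᵢ−1)) = 0.
Feasibility: ΣzᵢKᵢ = 1.160, Σzᵢ/Kᵢ = 2.435 — both > 1, two phases present.
Newton iteration, β⁰ = 0.31:
  β = 0.310: g = -0.2199, g' = -1.042 → β = 0.099
  β = 0.099: g = 0.0176, g' = -1.285 → β = 0.113
Converged at β = 0.113.
Compositions from xᵢ = zᵢ/(1+β(Kᵢ−1)), yᵢ = Kᵢxᵢ:
  carbon tetrachloride: x = 0.259, y = 0.780
  o-xylene: x = 0.494, y = 0.158
  n-nonane: x = 0.247, y = 0.062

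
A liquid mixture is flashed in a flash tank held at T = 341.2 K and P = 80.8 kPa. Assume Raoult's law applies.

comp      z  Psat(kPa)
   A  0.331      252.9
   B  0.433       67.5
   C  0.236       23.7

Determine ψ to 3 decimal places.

ψ = 0.509

Raoult's law: Kᵢ = Pᵢˢᵃᵗ/P = Pᵢˢᵃᵗ/80.8.
  K_A = 252.9/80.8 = 3.12995, K_B = 67.5/80.8 = 0.83540, K_C = 23.7/80.8 = 0.29332
Let ψ = V/F and solve Σ zᵢ(Kᵢ−1)/(1+ψ(Kᵢ−1)) = 0.
Feasibility: ΣzᵢKᵢ = 1.467, Σzᵢ/Kᵢ = 1.429 — both > 1, two phases present.
Newton–Raphson from ψ = 0.68:
  ψ = 0.680: g = -0.1134, g' = -0.702 → ψ = 0.519
  ψ = 0.519: g = -0.0062, g' = -0.647 → ψ = 0.509
Converged at ψ = 0.509.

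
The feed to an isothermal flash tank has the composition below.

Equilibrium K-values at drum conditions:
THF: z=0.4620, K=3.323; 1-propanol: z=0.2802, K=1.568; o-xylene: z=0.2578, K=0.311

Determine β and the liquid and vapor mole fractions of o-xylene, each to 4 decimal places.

Rachford–Rice: g(β) = Σ zᵢ(Kᵢ−1)/(1+β(Kᵢ−1)) = 0.
Feasibility: ΣzᵢKᵢ = 2.0548, Σzᵢ/Kᵢ = 1.1467 — both > 1, two phases present.
Newton–Raphson from β = 0.5:
  β = 0.5000: g = 0.34950, g' = -0.8733 → β = 0.9002
  β = 0.9002: g = -0.01524, g' = -1.1491 → β = 0.8870
  β = 0.8870: g = -0.00023, g' = -1.1154 → β = 0.8867
Converged at β = 0.8867.
Compositions from xᵢ = zᵢ/(1+β(Kᵢ−1)), yᵢ = Kᵢxᵢ:
  THF: x = 0.1510, y = 0.5017
  1-propanol: x = 0.1863, y = 0.2922
  o-xylene: x = 0.6627, y = 0.2061

β = 0.8867, x_o-xylene = 0.6627, y_o-xylene = 0.2061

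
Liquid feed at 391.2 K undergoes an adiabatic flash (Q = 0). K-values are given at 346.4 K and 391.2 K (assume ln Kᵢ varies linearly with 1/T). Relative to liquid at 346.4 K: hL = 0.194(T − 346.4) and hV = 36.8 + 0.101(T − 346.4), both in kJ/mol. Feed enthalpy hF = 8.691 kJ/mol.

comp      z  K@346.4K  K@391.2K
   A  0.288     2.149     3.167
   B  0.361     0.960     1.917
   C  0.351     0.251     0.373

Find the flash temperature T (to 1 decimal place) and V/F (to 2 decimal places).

Adiabatic flash: solve Rachford–Rice at each trial T, then check hF = ψ·hV(T) + (1−ψ)·hL(T).
  T = 346.4 K: K = (2.149, 0.960, 0.251), RR gives ψ = 0.097, H_out = 3.552 kJ/mol
  T = 391.2 K: K = (3.167, 1.917, 0.373), RR gives ψ = 0.773, H_out = 33.915 kJ/mol
  T = 368.8 K: K = (2.640, 1.385, 0.310), RR gives ψ = 0.509, H_out = 22.024 kJ/mol
  T = 357.6 K: K = (2.389, 1.160, 0.280), RR gives ψ = 0.326, H_out = 13.822 kJ/mol
  T = 352.0 K: K = (2.268, 1.057, 0.265), RR gives ψ = 0.217, H_out = 8.945 kJ/mol
  T = 349.2 K: K = (2.208, 1.008, 0.258), RR gives ψ = 0.158, H_out = 6.311 kJ/mol
  T = 350.6 K: K = (2.238, 1.032, 0.262), RR gives ψ = 0.188, H_out = 7.644 kJ/mol
Linear interpolation between T = 350.6 (H_out = 7.644) and T = 352.0 (H_out = 8.945) on hF = 8.691 gives T ≈ 351.7 K, at which ψ = 0.21.

T = 351.7 K, V/F = 0.21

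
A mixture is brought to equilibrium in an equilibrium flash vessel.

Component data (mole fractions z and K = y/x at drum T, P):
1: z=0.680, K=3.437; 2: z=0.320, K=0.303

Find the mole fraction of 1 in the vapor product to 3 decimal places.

Material balance + equilibrium reduce to Σ zᵢ(Kᵢ−1)/(1+ψ(Kᵢ−1)) = 0.
Check two-phase: ΣzᵢKᵢ = 2.434 > 1 and Σzᵢ/Kᵢ = 1.254 > 1, so g(0) = 1.434 > 0 and g(1) = -0.254 < 0.
Newton–Raphson from ψ = 0.5:
  ψ = 0.500: g = 0.4046, g' = -1.187 → ψ = 0.841
  ψ = 0.841: g = 0.0045, g' = -1.342 → ψ = 0.844
Converged at ψ = 0.844.
Compositions from xᵢ = zᵢ/(1+ψ(Kᵢ−1)), yᵢ = Kᵢxᵢ:
  1: x = 0.222, y = 0.764
  2: x = 0.778, y = 0.236

y_1 = 0.764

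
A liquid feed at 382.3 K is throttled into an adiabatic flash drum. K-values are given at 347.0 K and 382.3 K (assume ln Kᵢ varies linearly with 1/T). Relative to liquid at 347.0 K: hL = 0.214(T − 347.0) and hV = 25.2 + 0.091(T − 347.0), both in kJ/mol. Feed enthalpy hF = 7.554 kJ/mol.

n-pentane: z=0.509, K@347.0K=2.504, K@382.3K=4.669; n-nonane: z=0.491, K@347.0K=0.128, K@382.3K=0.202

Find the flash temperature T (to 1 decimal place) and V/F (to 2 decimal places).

T = 349.3 K, V/F = 0.28

Adiabatic flash: solve Rachford–Rice at each trial T, then check hF = ψ·hV(T) + (1−ψ)·hL(T).
  T = 347.0 K: K = (2.504, 0.128), RR gives ψ = 0.257, H_out = 6.483 kJ/mol
  T = 382.3 K: K = (4.669, 0.202), RR gives ψ = 0.504, H_out = 18.067 kJ/mol
  T = 364.6 K: K = (3.468, 0.162), RR gives ψ = 0.409, H_out = 13.183 kJ/mol
  T = 355.8 K: K = (2.959, 0.145), RR gives ψ = 0.344, H_out = 10.189 kJ/mol
  T = 351.4 K: K = (2.725, 0.136), RR gives ψ = 0.305, H_out = 8.452 kJ/mol
  T = 349.2 K: K = (2.613, 0.132), RR gives ψ = 0.282, H_out = 7.501 kJ/mol
Linear interpolation between T = 349.2 (H_out = 7.501) and T = 351.4 (H_out = 8.452) on hF = 7.554 gives T ≈ 349.3 K, at which ψ = 0.28.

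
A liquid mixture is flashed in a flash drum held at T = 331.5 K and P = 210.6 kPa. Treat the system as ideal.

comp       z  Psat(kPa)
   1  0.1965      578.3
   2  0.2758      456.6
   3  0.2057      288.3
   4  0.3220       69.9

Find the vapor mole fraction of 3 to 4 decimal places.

Raoult's law: Kᵢ = Pᵢˢᵃᵗ/P = Pᵢˢᵃᵗ/210.6.
  K_1 = 578.3/210.6 = 2.745964, K_2 = 456.6/210.6 = 2.168091, K_3 = 288.3/210.6 = 1.368946, K_4 = 69.9/210.6 = 0.331909
Material balance + equilibrium reduce to Σ zᵢ(Kᵢ−1)/(1+V/F(Kᵢ−1)) = 0.
Check two-phase: ΣzᵢKᵢ = 1.5260 > 1 and Σzᵢ/Kᵢ = 1.3192 > 1, so g(0) = 0.5260 > 0 and g(1) = -0.3192 < 0.
Newton–Raphson from V/F = 0.5:
  V/F = 0.5000: g = 0.12759, g' = -0.6648 → V/F = 0.6919
  V/F = 0.6919: g = -0.00607, g' = -0.7528 → V/F = 0.6839
  V/F = 0.6839: g = -0.00003, g' = -0.7458 → V/F = 0.6838
Converged at V/F = 0.6838.
Compositions from xᵢ = zᵢ/(1+V/F(Kᵢ−1)), yᵢ = Kᵢxᵢ:
  1: x = 0.0896, y = 0.2459
  2: x = 0.1533, y = 0.3324
  3: x = 0.1643, y = 0.2249
  4: x = 0.5929, y = 0.1968

y_3 = 0.2249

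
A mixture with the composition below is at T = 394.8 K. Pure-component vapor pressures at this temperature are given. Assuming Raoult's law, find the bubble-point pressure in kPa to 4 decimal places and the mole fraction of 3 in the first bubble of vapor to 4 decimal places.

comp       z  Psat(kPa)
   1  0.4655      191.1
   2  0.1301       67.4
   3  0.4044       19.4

At the bubble point ψ → 0, so ΣzᵢKᵢ = 1 with Kᵢ = Pᵢˢᵃᵗ/P ⇒ P = ΣzᵢPᵢˢᵃᵗ.
P = 0.4655·191.1 + 0.1301·67.4 + 0.4044·19.4 = 105.5711 kPa
yᵢ = zᵢPᵢˢᵃᵗ/P ⇒ y_3 = 0.4044·19.4/105.5711 = 0.0743

Pbub = 105.5711 kPa, y_3 = 0.0743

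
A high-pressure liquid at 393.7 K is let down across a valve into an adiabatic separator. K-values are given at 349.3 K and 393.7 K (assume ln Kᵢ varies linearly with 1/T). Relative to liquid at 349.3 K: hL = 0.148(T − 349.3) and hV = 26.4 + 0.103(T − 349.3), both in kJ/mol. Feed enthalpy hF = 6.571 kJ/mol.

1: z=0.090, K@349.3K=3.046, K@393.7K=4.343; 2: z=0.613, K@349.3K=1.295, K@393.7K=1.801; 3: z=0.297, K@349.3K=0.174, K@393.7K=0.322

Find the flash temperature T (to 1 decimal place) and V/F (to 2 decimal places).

T = 351.0 K, V/F = 0.24

Adiabatic flash: solve Rachford–Rice at each trial T, then check hF = ψ·hV(T) + (1−ψ)·hL(T).
  T = 349.3 K: K = (3.046, 1.295, 0.174), RR gives ψ = 0.214, H_out = 5.658 kJ/mol
  T = 393.7 K: K = (4.343, 1.801, 0.322), RR gives ψ = 0.728, H_out = 24.340 kJ/mol
  T = 371.5 K: K = (3.676, 1.542, 0.241), RR gives ψ = 0.502, H_out = 16.036 kJ/mol
  T = 360.4 K: K = (3.356, 1.417, 0.206), RR gives ψ = 0.371, H_out = 11.259 kJ/mol
  T = 354.9 K: K = (3.201, 1.356, 0.190), RR gives ψ = 0.297, H_out = 8.607 kJ/mol
  T = 352.1 K: K = (3.123, 1.325, 0.182), RR gives ψ = 0.257, H_out = 7.166 kJ/mol
  T = 350.7 K: K = (3.084, 1.310, 0.178), RR gives ψ = 0.236, H_out = 6.421 kJ/mol
Linear interpolation between T = 350.7 (H_out = 6.421) and T = 352.1 (H_out = 7.166) on hF = 6.571 gives T ≈ 351.0 K, at which ψ = 0.24.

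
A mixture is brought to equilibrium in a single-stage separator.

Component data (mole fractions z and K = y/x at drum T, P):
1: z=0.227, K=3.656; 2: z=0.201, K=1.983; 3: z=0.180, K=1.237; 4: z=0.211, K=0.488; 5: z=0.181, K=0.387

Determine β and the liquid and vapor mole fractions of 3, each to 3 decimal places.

β = 0.703, x_3 = 0.154, y_3 = 0.191

Newton iteration, β⁰ = 0.43:
  β = 0.430: g = 0.1699, g' = -0.670 → β = 0.684
  β = 0.684: g = 0.0118, g' = -0.611 → β = 0.703
Converged at β = 0.703.
Compositions from xᵢ = zᵢ/(1+β(Kᵢ−1)), yᵢ = Kᵢxᵢ:
  1: x = 0.079, y = 0.289
  2: x = 0.119, y = 0.236
  3: x = 0.154, y = 0.191
  4: x = 0.330, y = 0.161
  5: x = 0.318, y = 0.123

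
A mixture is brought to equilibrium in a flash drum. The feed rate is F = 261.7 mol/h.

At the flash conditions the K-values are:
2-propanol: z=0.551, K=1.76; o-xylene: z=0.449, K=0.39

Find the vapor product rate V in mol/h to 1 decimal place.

Let β = V/F and solve Σ zᵢ(Kᵢ−1)/(1+β(Kᵢ−1)) = 0.
Check two-phase: ΣzᵢKᵢ = 1.145 > 1 and Σzᵢ/Kᵢ = 1.464 > 1, so g(0) = 0.145 > 0 and g(1) = -0.464 < 0.
Newton–Raphson from β = 0.5:
  β = 0.500: g = -0.0906, g' = -0.513 → β = 0.323
  β = 0.323: g = -0.0050, g' = -0.464 → β = 0.313
  β = 0.313: g = -0.0000, g' = -0.463 → β = 0.312
Converged at β = 0.312.
Then V = β·F = 0.3125·261.7 = 81.8 mol/h and L = F − V = 179.9 mol/h.

V = 81.8 mol/h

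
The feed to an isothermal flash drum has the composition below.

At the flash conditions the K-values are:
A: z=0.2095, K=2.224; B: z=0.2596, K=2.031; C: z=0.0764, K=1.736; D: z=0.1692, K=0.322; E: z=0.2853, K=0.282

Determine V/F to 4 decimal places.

V/F = 0.3457

Material balance + equilibrium reduce to Σ zᵢ(Kᵢ−1)/(1+V/F(Kᵢ−1)) = 0.
Feasibility: ΣzᵢKᵢ = 1.2607, Σzᵢ/Kᵢ = 1.8032 — both > 1, two phases present.
Newton iteration, V/F⁰ = 0.5:
  V/F = 0.5000: g = -0.11634, g' = -0.7990 → V/F = 0.3544
  V/F = 0.3544: g = -0.00629, g' = -0.7261 → V/F = 0.3457
Converged at V/F = 0.3457.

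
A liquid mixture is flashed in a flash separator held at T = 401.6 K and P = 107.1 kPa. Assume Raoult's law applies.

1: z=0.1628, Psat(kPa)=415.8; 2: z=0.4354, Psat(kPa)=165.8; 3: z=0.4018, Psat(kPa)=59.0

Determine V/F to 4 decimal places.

V/F = 0.8679

Raoult's law: Kᵢ = Pᵢˢᵃᵗ/P = Pᵢˢᵃᵗ/107.1.
  K_1 = 415.8/107.1 = 3.882353, K_2 = 165.8/107.1 = 1.548086, K_3 = 59.0/107.1 = 0.550887
Material balance + equilibrium reduce to Σ zᵢ(Kᵢ−1)/(1+V/F(Kᵢ−1)) = 0.
g(0) = ΣzᵢKᵢ − 1 = 0.5274 and g(1) = 1 − Σzᵢ/Kᵢ = -0.0526, so a root lies in (0, 1).
Newton iteration, V/F⁰ = 0.5:
  V/F = 0.5000: g = 0.14682, g' = -0.4423 → V/F = 0.8319
  V/F = 0.8319: g = 0.01391, g' = -0.3854 → V/F = 0.8680
  V/F = 0.8680: g = -0.00004, g' = -0.3880 → V/F = 0.8679
Converged at V/F = 0.8679.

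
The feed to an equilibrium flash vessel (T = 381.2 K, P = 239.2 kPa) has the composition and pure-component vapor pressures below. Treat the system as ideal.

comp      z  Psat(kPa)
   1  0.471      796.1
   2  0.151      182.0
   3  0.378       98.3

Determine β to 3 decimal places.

β = 0.693

Raoult's law: Kᵢ = Pᵢˢᵃᵗ/P = Pᵢˢᵃᵗ/239.2.
  K_1 = 796.1/239.2 = 3.32818, K_2 = 182.0/239.2 = 0.76087, K_3 = 98.3/239.2 = 0.41095
Rachford–Rice: g(β) = Σ zᵢ(Kᵢ−1)/(1+β(Kᵢ−1)) = 0.
g(0) = ΣzᵢKᵢ − 1 = 0.838 and g(1) = 1 − Σzᵢ/Kᵢ = -0.260, so a root lies in (0, 1).
Newton iteration, β⁰ = 0.5:
  β = 0.500: g = 0.1501, g' = -0.820 → β = 0.683
  β = 0.683: g = 0.0076, g' = -0.760 → β = 0.693
Converged at β = 0.693.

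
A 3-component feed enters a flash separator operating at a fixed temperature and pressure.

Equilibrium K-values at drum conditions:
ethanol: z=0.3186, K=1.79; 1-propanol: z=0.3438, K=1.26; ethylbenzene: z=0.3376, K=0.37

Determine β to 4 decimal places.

β = 0.3672

Let β = V/F and solve Σ zᵢ(Kᵢ−1)/(1+β(Kᵢ−1)) = 0.
Feasibility: ΣzᵢKᵢ = 1.1284, Σzᵢ/Kᵢ = 1.3633 — both > 1, two phases present.
Newton–Raphson from β = 0.44:
  β = 0.4400: g = -0.02727, g' = -0.3847 → β = 0.3691
  β = 0.3691: g = -0.00070, g' = -0.3660 → β = 0.3672
Converged at β = 0.3672.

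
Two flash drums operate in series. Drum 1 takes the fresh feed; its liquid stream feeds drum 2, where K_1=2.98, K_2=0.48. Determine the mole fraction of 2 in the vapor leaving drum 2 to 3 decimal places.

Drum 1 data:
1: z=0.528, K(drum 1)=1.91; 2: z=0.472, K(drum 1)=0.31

y_2 (drum 2) = 0.380

Drum 1:
Material balance + equilibrium reduce to Σ zᵢ(Kᵢ−1)/(1+ψ₁(Kᵢ−1)) = 0.
Feasibility: ΣzᵢKᵢ = 1.155, Σzᵢ/Kᵢ = 1.799 — both > 1, two phases present.
Binary case is linear: z₁(K₁−1)(1+ψ₁(K₂−1)) + z₂(K₂−1)(1+ψ₁(K₁−1)) = 0
⇒ ψ₁ = [z₁(K₁−1)+z₂(K₂−1)] / [−(K₁−1)(K₂−1)] = 0.1548/0.6279 = 0.247
Drum-1 compositions:
  1: x = 0.431, y = 0.824
  2: x = 0.569, y = 0.176
Drum-2 feed = drum-1 liquid: z₂ = (0.4312, 0.5687).
Drum 2:
Let ψ₂ = V/F and solve Σ zᵢ(Kᵢ−1)/(1+ψ₂(Kᵢ−1)) = 0.
g(0) = ΣzᵢKᵢ − 1 = 0.558 and g(1) = 1 − Σzᵢ/Kᵢ = -0.330, so a root lies in (0, 1).
Binary case is linear: z₁(K₁−1)(1+ψ₂(K₂−1)) + z₂(K₂−1)(1+ψ₂(K₁−1)) = 0
⇒ ψ₂ = [z₁(K₁−1)+z₂(K₂−1)] / [−(K₁−1)(K₂−1)] = 0.5581/1.0296 = 0.542
  1: x = 0.208, y = 0.620
  2: x = 0.792, y = 0.380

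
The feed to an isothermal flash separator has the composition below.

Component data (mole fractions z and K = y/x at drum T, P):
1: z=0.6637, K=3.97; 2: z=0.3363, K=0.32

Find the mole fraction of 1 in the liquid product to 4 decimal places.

x_1 = 0.1863

Rachford–Rice: g(V/F) = Σ zᵢ(Kᵢ−1)/(1+V/F(Kᵢ−1)) = 0.
g(0) = ΣzᵢKᵢ − 1 = 1.7425 and g(1) = 1 − Σzᵢ/Kᵢ = -0.2181, so a root lies in (0, 1).
Newton–Raphson from V/F = 0.48:
  V/F = 0.4800: g = 0.47317, g' = -1.3378 → V/F = 0.8337
  V/F = 0.8337: g = 0.03904, g' = -1.3136 → V/F = 0.8634
  V/F = 0.8634: g = -0.00085, g' = -1.3730 → V/F = 0.8628
Converged at V/F = 0.8628.
Compositions from xᵢ = zᵢ/(1+V/F(Kᵢ−1)), yᵢ = Kᵢxᵢ:
  1: x = 0.1863, y = 0.7396
  2: x = 0.8137, y = 0.2604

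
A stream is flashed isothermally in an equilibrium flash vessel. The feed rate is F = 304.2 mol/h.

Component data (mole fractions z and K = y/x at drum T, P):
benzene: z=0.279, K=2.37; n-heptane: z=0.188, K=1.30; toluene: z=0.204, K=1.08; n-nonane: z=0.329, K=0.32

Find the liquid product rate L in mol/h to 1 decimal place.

L = 179.1 mol/h

Iterate (Newton) starting at β = 0.5:
  β = 0.500: g = -0.0474, g' = -0.548 → β = 0.413
  β = 0.413: g = -0.0012, g' = -0.522 → β = 0.411
Converged at β = 0.411.
Then V = β·F = 0.4111·304.2 = 125.1 mol/h and L = F − V = 179.1 mol/h.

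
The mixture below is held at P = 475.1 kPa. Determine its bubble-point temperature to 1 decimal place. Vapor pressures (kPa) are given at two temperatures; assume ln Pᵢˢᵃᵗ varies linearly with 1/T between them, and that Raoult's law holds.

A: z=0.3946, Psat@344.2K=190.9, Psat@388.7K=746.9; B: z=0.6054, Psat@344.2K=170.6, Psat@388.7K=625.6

T = 375.9 K

Bubble-point temperature: ΣzᵢPᵢˢᵃᵗ(T) = P. Interpolate ln Pᵢˢᵃᵗ = aᵢ + bᵢ/T.
  T = 344.2 K: ΣzᵢPᵢˢᵃᵗ = 178.61 kPa
  T = 388.7 K: ΣzᵢPᵢˢᵃᵗ = 673.46 kPa
  T = 366.4 K: ΣzᵢPᵢˢᵃᵗ = 360.50 kPa
  T = 377.5 K: ΣzᵢPᵢˢᵃᵗ = 496.59 kPa
  T = 371.9 K: ΣzᵢPᵢˢᵃᵗ = 423.51 kPa
  T = 374.7 K: ΣzᵢPᵢˢᵃᵗ = 458.87 kPa
Interpolating between 374.7 K and 377.5 K gives T ≈ 375.9 K.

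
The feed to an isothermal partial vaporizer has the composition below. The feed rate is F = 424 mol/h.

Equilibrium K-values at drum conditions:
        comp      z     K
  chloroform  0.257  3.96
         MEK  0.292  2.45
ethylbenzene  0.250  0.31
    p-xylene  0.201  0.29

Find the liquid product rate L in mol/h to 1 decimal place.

L = 185.8 mol/h

Newton iteration, β⁰ = 0.43:
  β = 0.430: g = 0.1448, g' = -1.119 → β = 0.559
  β = 0.559: g = 0.0026, g' = -1.101 → β = 0.562
Converged at β = 0.562.
Then V = β·F = 0.5617·424 = 238.2 mol/h and L = F − V = 185.8 mol/h.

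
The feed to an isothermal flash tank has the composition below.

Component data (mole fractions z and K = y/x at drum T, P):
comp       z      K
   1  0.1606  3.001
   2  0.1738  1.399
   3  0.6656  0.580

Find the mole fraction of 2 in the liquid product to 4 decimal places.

Rachford–Rice: g(ψ) = Σ zᵢ(Kᵢ−1)/(1+ψ(Kᵢ−1)) = 0.
Feasibility: ΣzᵢKᵢ = 1.1112, Σzᵢ/Kᵢ = 1.3253 — both > 1, two phases present.
Newton–Raphson from ψ = 0.35:
  ψ = 0.3500: g = -0.07788, g' = -0.4051 → ψ = 0.1577
  ψ = 0.1577: g = 0.01012, g' = -0.5307 → ψ = 0.1768
  ψ = 0.1768: g = 0.00018, g' = -0.5120 → ψ = 0.1772
Converged at ψ = 0.1772.
Compositions from xᵢ = zᵢ/(1+ψ(Kᵢ−1)), yᵢ = Kᵢxᵢ:
  1: x = 0.1186, y = 0.3558
  2: x = 0.1623, y = 0.2271
  3: x = 0.7191, y = 0.4171

x_2 = 0.1623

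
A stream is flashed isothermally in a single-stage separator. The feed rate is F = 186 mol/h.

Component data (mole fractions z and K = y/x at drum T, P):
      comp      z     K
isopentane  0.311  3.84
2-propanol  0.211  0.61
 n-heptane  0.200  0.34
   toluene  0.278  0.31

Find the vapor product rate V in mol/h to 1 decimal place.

V = 52.1 mol/h

Rachford–Rice: g(ψ) = Σ zᵢ(Kᵢ−1)/(1+ψ(Kᵢ−1)) = 0.
Feasibility: ΣzᵢKᵢ = 1.477, Σzᵢ/Kᵢ = 1.912 — both > 1, two phases present.
Newton iteration, ψ⁰ = 0.57:
  ψ = 0.570: g = -0.2963, g' = -1.002 → ψ = 0.274
  ψ = 0.274: g = 0.0065, g' = -1.164 → ψ = 0.280
Converged at ψ = 0.280.
Then V = ψ·F = 0.2800·186 = 52.1 mol/h and L = F − V = 133.9 mol/h.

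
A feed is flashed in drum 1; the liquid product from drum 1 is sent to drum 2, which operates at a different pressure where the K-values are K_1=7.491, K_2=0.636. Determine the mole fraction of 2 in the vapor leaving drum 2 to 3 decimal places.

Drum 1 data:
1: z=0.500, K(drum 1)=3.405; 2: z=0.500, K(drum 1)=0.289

Drum 1:
Material balance + equilibrium reduce to Σ zᵢ(Kᵢ−1)/(1+ψ₁(Kᵢ−1)) = 0.
Feasibility: ΣzᵢKᵢ = 1.847, Σzᵢ/Kᵢ = 1.877 — both > 1, two phases present.
Binary case is linear: z₁(K₁−1)(1+ψ₁(K₂−1)) + z₂(K₂−1)(1+ψ₁(K₁−1)) = 0
⇒ ψ₁ = [z₁(K₁−1)+z₂(K₂−1)] / [−(K₁−1)(K₂−1)] = 0.8470/1.7100 = 0.495
Drum-1 compositions:
  1: x = 0.228, y = 0.777
  2: x = 0.772, y = 0.223
Drum-2 feed = drum-1 liquid: z₂ = (0.2282, 0.7718).
Drum 2:
Let ψ₂ = V/F and solve Σ zᵢ(Kᵢ−1)/(1+ψ₂(Kᵢ−1)) = 0.
g(0) = ΣzᵢKᵢ − 1 = 1.200 and g(1) = 1 − Σzᵢ/Kᵢ = -0.244, so a root lies in (0, 1).
Binary case is linear: z₁(K₁−1)(1+ψ₂(K₂−1)) + z₂(K₂−1)(1+ψ₂(K₁−1)) = 0
⇒ ψ₂ = [z₁(K₁−1)+z₂(K₂−1)] / [−(K₁−1)(K₂−1)] = 1.2002/2.3627 = 0.508
  1: x = 0.053, y = 0.398
  2: x = 0.947, y = 0.602

y_2 (drum 2) = 0.602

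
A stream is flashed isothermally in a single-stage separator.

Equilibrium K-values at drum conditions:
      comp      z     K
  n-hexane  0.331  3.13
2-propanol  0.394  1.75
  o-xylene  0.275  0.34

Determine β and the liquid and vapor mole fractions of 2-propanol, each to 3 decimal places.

β = 0.870, x_2-propanol = 0.238, y_2-propanol = 0.417

Material balance + equilibrium reduce to Σ zᵢ(Kᵢ−1)/(1+β(Kᵢ−1)) = 0.
Check two-phase: ΣzᵢKᵢ = 1.819 > 1 and Σzᵢ/Kᵢ = 1.140 > 1, so g(0) = 0.819 > 0 and g(1) = -0.140 < 0.
Iterate (Newton) starting at β = 0.5:
  β = 0.500: g = 0.2854, g' = -0.736 → β = 0.888
  β = 0.888: g = -0.0170, g' = -0.958 → β = 0.870
Converged at β = 0.870.
Compositions from xᵢ = zᵢ/(1+β(Kᵢ−1)), yᵢ = Kᵢxᵢ:
  n-hexane: x = 0.116, y = 0.363
  2-propanol: x = 0.238, y = 0.417
  o-xylene: x = 0.645, y = 0.219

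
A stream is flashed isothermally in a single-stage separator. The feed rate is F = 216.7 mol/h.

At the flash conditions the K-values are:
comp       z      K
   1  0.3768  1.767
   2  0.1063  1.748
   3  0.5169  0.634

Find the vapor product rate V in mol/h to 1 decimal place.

V = 139.2 mol/h

Rachford–Rice: g(V/F) = Σ zᵢ(Kᵢ−1)/(1+V/F(Kᵢ−1)) = 0.
Feasibility: ΣzᵢKᵢ = 1.1793, Σzᵢ/Kᵢ = 1.0894 — both > 1, two phases present.
Iterate (Newton) starting at V/F = 0.55:
  V/F = 0.5500: g = 0.02273, g' = -0.2480 → V/F = 0.6416
  V/F = 0.6416: g = 0.00016, g' = -0.2450 → V/F = 0.6423
Converged at V/F = 0.6423.
Then V = V/F·F = 0.6423·216.7 = 139.2 mol/h and L = F − V = 77.5 mol/h.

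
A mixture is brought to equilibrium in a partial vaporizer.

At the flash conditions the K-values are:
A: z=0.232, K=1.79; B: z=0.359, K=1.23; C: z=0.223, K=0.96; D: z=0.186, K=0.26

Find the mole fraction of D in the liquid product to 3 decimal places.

Rachford–Rice: g(ψ) = Σ zᵢ(Kᵢ−1)/(1+ψ(Kᵢ−1)) = 0.
Feasibility: ΣzᵢKᵢ = 1.119, Σzᵢ/Kᵢ = 1.369 — both > 1, two phases present.
Newton iteration, ψ⁰ = 0.69:
  ψ = 0.690: g = -0.1005, g' = -0.500 → ψ = 0.489
  ψ = 0.489: g = -0.0184, g' = -0.341 → ψ = 0.435
  ψ = 0.435: g = -0.0007, g' = -0.318 → ψ = 0.433
Converged at ψ = 0.433.
Compositions from xᵢ = zᵢ/(1+ψ(Kᵢ−1)), yᵢ = Kᵢxᵢ:
  A: x = 0.173, y = 0.309
  B: x = 0.326, y = 0.402
  C: x = 0.227, y = 0.218
  D: x = 0.274, y = 0.071

x_D = 0.274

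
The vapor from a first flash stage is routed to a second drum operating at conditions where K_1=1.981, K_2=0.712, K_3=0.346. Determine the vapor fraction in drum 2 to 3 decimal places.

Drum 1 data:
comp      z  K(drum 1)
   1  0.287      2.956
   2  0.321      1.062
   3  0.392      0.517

Drum 1:
Let ψ₁ = V/F and solve Σ zᵢ(Kᵢ−1)/(1+ψ₁(Kᵢ−1)) = 0.
Check two-phase: ΣzᵢKᵢ = 1.392 > 1 and Σzᵢ/Kᵢ = 1.158 > 1, so g(0) = 0.392 > 0 and g(1) = -0.158 < 0.
Newton–Raphson from ψ₁ = 0.43:
  ψ₁ = 0.430: g = 0.0853, g' = -0.471 → ψ₁ = 0.611
  ψ₁ = 0.611: g = 0.0062, g' = -0.413 → ψ₁ = 0.626
Converged at ψ₁ = 0.626.
Drum-1 compositions:
  1: x = 0.129, y = 0.381
  2: x = 0.309, y = 0.328
  3: x = 0.562, y = 0.291
Drum-2 feed = drum-1 vapor: z₂ = (0.3813, 0.3282, 0.2906).
Drum 2:
Let ψ₂ = V/F and solve Σ zᵢ(Kᵢ−1)/(1+ψ₂(Kᵢ−1)) = 0.
g(0) = ΣzᵢKᵢ − 1 = 0.089 and g(1) = 1 − Σzᵢ/Kᵢ = -0.493, so a root lies in (0, 1).
Iterate (Newton) starting at ψ₂ = 0.5:
  ψ₂ = 0.500: g = -0.1418, g' = -0.477 → ψ₂ = 0.202
  ψ₂ = 0.202: g = -0.0073, g' = -0.451 → ψ₂ = 0.186
Converged at ψ₂ = 0.186.
  1: x = 0.322, y = 0.639
  2: x = 0.347, y = 0.247
  3: x = 0.331, y = 0.114

V/F (drum 2) = 0.186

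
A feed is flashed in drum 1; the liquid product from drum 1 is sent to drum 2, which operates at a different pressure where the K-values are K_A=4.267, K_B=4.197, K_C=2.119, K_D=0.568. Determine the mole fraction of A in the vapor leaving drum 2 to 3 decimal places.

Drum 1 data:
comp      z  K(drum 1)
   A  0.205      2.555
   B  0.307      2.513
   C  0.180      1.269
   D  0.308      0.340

y_A (drum 2) = 0.135

Drum 1:
Let ψ₁ = V/F and solve Σ zᵢ(Kᵢ−1)/(1+ψ₁(Kᵢ−1)) = 0.
Feasibility: ΣzᵢKᵢ = 1.628, Σzᵢ/Kᵢ = 1.250 — both > 1, two phases present.
Newton iteration, ψ₁⁰ = 0.38:
  ψ₁ = 0.380: g = 0.2679, g' = -0.729 → ψ₁ = 0.748
  ψ₁ = 0.748: g = 0.0045, g' = -0.792 → ψ₁ = 0.753
Converged at ψ₁ = 0.753.
Drum-1 compositions:
  A: x = 0.094, y = 0.241
  B: x = 0.143, y = 0.361
  C: x = 0.150, y = 0.190
  D: x = 0.612, y = 0.208
Drum-2 feed = drum-1 liquid: z₂ = (0.0944, 0.1435, 0.1497, 0.6124).
Drum 2:
Let ψ₂ = V/F and solve Σ zᵢ(Kᵢ−1)/(1+ψ₂(Kᵢ−1)) = 0.
Check two-phase: ΣzᵢKᵢ = 1.670 > 1 and Σzᵢ/Kᵢ = 1.205 > 1, so g(0) = 0.670 > 0 and g(1) = -0.205 < 0.
Newton–Raphson from ψ₂ = 0.5:
  ψ₂ = 0.500: g = 0.0636, g' = -0.626 → ψ₂ = 0.602
  ψ₂ = 0.602: g = 0.0035, g' = -0.562 → ψ₂ = 0.608
Converged at ψ₂ = 0.608.
  A: x = 0.032, y = 0.135
  B: x = 0.049, y = 0.205
  C: x = 0.089, y = 0.189
  D: x = 0.831, y = 0.472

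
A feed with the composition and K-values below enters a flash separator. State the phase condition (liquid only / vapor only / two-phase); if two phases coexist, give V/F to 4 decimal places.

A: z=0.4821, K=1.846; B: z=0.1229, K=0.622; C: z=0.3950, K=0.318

ΣzᵢKᵢ = 1.0920; Σzᵢ/Kᵢ = 1.7009.
Both exceed 1, so a two-phase solution exists.
Material balance + equilibrium reduce to Σ zᵢ(Kᵢ−1)/(1+ψ(Kᵢ−1)) = 0.
Newton–Raphson from ψ = 0.5:
  ψ = 0.5000: g = -0.17945, g' = -0.6202 → ψ = 0.2106
  ψ = 0.2106: g = -0.01888, g' = -0.5198 → ψ = 0.1743
Converged at ψ = 0.1743.

two-phase, V/F = 0.1743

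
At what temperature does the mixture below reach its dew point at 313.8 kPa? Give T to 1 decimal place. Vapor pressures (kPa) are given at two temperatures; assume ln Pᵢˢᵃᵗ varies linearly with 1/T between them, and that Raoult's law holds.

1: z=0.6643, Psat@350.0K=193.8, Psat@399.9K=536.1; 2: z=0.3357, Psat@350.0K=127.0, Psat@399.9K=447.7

T = 377.1 K

Dew-point temperature: Σzᵢ·P/Pᵢˢᵃᵗ(T) = 1. Interpolate ln Pᵢˢᵃᵗ = aᵢ + bᵢ/T.
  T = 350.0 K: ΣzᵢP/Pᵢˢᵃᵗ = 1.9051
  T = 399.9 K: ΣzᵢP/Pᵢˢᵃᵗ = 0.6241
  T = 374.9 K: ΣzᵢP/Pᵢˢᵃᵗ = 1.0500
  T = 387.4 K: ΣzᵢP/Pᵢˢᵃᵗ = 0.8025
  T = 381.1 K: ΣzᵢP/Pᵢˢᵃᵗ = 0.9168
  T = 378.0 K: ΣzᵢP/Pᵢˢᵃᵗ = 0.9806
  T = 376.4 K: ΣzᵢP/Pᵢˢᵃᵗ = 1.0157
Interpolating between 376.4 K and 378.0 K gives T ≈ 377.1 K.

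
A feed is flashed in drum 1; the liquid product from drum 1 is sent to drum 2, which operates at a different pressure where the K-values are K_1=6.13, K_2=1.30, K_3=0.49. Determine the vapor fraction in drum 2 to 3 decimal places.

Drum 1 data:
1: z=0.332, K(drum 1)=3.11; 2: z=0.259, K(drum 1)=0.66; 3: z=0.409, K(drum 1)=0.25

V/F (drum 2) = 0.578

Drum 1:
Let ψ₁ = V/F and solve Σ zᵢ(Kᵢ−1)/(1+ψ₁(Kᵢ−1)) = 0.
Check two-phase: ΣzᵢKᵢ = 1.306 > 1 and Σzᵢ/Kᵢ = 2.135 > 1, so g(0) = 0.306 > 0 and g(1) = -1.135 < 0.
Newton–Raphson from ψ₁ = 0.5:
  ψ₁ = 0.500: g = -0.2560, g' = -0.982 → ψ₁ = 0.239
  ψ₁ = 0.239: g = -0.0043, g' = -1.030 → ψ₁ = 0.235
Converged at ψ₁ = 0.235.
Drum-1 compositions:
  1: x = 0.222, y = 0.690
  2: x = 0.282, y = 0.186
  3: x = 0.497, y = 0.124
Drum-2 feed = drum-1 liquid: z₂ = (0.2219, 0.2815, 0.4966).
Drum 2:
Iterate (Newton) starting at ψ₂ = 0.5:
  ψ₂ = 0.500: g = 0.0528, g' = -0.711 → ψ₂ = 0.574
  ψ₂ = 0.574: g = 0.0024, g' = -0.652 → ψ₂ = 0.578
Converged at ψ₂ = 0.578.
  1: x = 0.056, y = 0.343
  2: x = 0.240, y = 0.312
  3: x = 0.704, y = 0.345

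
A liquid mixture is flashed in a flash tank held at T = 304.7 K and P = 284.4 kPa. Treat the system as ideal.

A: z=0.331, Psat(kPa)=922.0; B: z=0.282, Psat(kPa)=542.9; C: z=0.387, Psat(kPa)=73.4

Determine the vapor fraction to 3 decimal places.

Raoult's law: Kᵢ = Pᵢˢᵃᵗ/P = Pᵢˢᵃᵗ/284.4.
  K_A = 922.0/284.4 = 3.24191, K_B = 542.9/284.4 = 1.90893, K_C = 73.4/284.4 = 0.25809
Material balance + equilibrium reduce to Σ zᵢ(Kᵢ−1)/(1+ψ(Kᵢ−1)) = 0.
Feasibility: ΣzᵢKᵢ = 1.711, Σzᵢ/Kᵢ = 1.749 — both > 1, two phases present.
Iterate (Newton) starting at ψ = 0.5:
  ψ = 0.500: g = 0.0697, g' = -1.018 → ψ = 0.568
  ψ = 0.568: g = -0.0012, g' = -1.060 → ψ = 0.567
Converged at ψ = 0.567.

ψ = 0.567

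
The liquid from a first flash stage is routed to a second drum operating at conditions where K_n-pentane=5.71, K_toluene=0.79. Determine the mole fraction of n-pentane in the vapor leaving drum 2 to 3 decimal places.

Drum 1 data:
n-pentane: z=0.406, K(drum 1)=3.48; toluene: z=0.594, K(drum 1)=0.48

Drum 1:
Rachford–Rice: g(ψ₁) = Σ zᵢ(Kᵢ−1)/(1+ψ₁(Kᵢ−1)) = 0.
g(0) = ΣzᵢKᵢ − 1 = 0.698 and g(1) = 1 − Σzᵢ/Kᵢ = -0.354, so a root lies in (0, 1).
Binary case is linear: z₁(K₁−1)(1+ψ₁(K₂−1)) + z₂(K₂−1)(1+ψ₁(K₁−1)) = 0
⇒ ψ₁ = [z₁(K₁−1)+z₂(K₂−1)] / [−(K₁−1)(K₂−1)] = 0.6980/1.2896 = 0.541
Drum-1 compositions:
  n-pentane: x = 0.173, y = 0.603
  toluene: x = 0.827, y = 0.397
Drum-2 feed = drum-1 liquid: z₂ = (0.1733, 0.8267).
Drum 2:
Rachford–Rice: g(ψ₂) = Σ zᵢ(Kᵢ−1)/(1+ψ₂(Kᵢ−1)) = 0.
Check two-phase: ΣzᵢKᵢ = 1.643 > 1 and Σzᵢ/Kᵢ = 1.077 > 1, so g(0) = 0.643 > 0 and g(1) = -0.077 < 0.
Binary case is linear: z₁(K₁−1)(1+ψ₂(K₂−1)) + z₂(K₂−1)(1+ψ₂(K₁−1)) = 0
⇒ ψ₂ = [z₁(K₁−1)+z₂(K₂−1)] / [−(K₁−1)(K₂−1)] = 0.6428/0.9891 = 0.650
  n-pentane: x = 0.043, y = 0.244
  toluene: x = 0.957, y = 0.756

y_n-pentane (drum 2) = 0.244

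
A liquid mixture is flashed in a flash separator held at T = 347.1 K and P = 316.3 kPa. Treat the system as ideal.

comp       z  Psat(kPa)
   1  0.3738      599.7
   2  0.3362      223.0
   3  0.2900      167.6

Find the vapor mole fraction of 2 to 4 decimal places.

y_2 = 0.2591

Raoult's law: Kᵢ = Pᵢˢᵃᵗ/P = Pᵢˢᵃᵗ/316.3.
  K_1 = 599.7/316.3 = 1.895985, K_2 = 223.0/316.3 = 0.705027, K_3 = 167.6/316.3 = 0.529877
Rachford–Rice: g(V/F) = Σ zᵢ(Kᵢ−1)/(1+V/F(Kᵢ−1)) = 0.
Check two-phase: ΣzᵢKᵢ = 1.0994 > 1 and Σzᵢ/Kᵢ = 1.2213 > 1, so g(0) = 0.0994 > 0 and g(1) = -0.2213 < 0.
Newton–Raphson from V/F = 0.58:
  V/F = 0.5800: g = -0.08670, g' = -0.2937 → V/F = 0.2848
  V/F = 0.2848: g = 0.00116, g' = -0.3108 → V/F = 0.2885
Converged at V/F = 0.2885.
Compositions from xᵢ = zᵢ/(1+V/F(Kᵢ−1)), yᵢ = Kᵢxᵢ:
  1: x = 0.2970, y = 0.5631
  2: x = 0.3675, y = 0.2591
  3: x = 0.3355, y = 0.1778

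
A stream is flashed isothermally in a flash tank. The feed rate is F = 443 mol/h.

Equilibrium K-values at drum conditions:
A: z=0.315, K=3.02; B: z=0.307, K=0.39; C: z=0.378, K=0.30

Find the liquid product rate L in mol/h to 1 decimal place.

L = 381.8 mol/h

Newton iteration, ψ⁰ = 0.5:
  ψ = 0.500: g = -0.3600, g' = -0.993 → ψ = 0.138
Converged at ψ = 0.138.
Then V = ψ·F = 0.1382·443 = 61.2 mol/h and L = F − V = 381.8 mol/h.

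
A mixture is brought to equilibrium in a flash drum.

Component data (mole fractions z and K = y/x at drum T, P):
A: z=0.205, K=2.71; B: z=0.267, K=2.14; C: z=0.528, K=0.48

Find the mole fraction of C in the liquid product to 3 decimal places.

x_C = 0.724

Material balance + equilibrium reduce to Σ zᵢ(Kᵢ−1)/(1+ψ(Kᵢ−1)) = 0.
g(0) = ΣzᵢKᵢ − 1 = 0.380 and g(1) = 1 − Σzᵢ/Kᵢ = -0.300, so a root lies in (0, 1).
Newton iteration, ψ⁰ = 0.41:
  ψ = 0.410: g = 0.0645, g' = -0.599 → ψ = 0.518
  ψ = 0.518: g = 0.0016, g' = -0.573 → ψ = 0.521
Converged at ψ = 0.521.
Compositions from xᵢ = zᵢ/(1+ψ(Kᵢ−1)), yᵢ = Kᵢxᵢ:
  A: x = 0.108, y = 0.294
  B: x = 0.168, y = 0.359
  C: x = 0.724, y = 0.348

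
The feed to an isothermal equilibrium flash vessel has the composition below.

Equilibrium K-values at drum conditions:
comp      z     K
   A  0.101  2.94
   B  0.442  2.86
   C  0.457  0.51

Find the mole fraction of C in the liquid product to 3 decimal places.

Let ψ = V/F and solve Σ zᵢ(Kᵢ−1)/(1+ψ(Kᵢ−1)) = 0.
g(0) = ΣzᵢKᵢ − 1 = 0.794 and g(1) = 1 − Σzᵢ/Kᵢ = -0.085, so a root lies in (0, 1).
Newton iteration, ψ⁰ = 0.64:
  ψ = 0.640: g = 0.1365, g' = -0.627 → ψ = 0.858
  ψ = 0.858: g = 0.0041, g' = -0.607 → ψ = 0.864
Converged at ψ = 0.864.
Compositions from xᵢ = zᵢ/(1+ψ(Kᵢ−1)), yᵢ = Kᵢxᵢ:
  A: x = 0.038, y = 0.111
  B: x = 0.169, y = 0.485
  C: x = 0.793, y = 0.404

x_C = 0.793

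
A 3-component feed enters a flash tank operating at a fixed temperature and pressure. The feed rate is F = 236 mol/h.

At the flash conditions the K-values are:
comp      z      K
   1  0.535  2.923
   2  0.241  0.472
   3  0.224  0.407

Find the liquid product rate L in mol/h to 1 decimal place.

L = 67.8 mol/h

Rachford–Rice: g(ψ) = Σ zᵢ(Kᵢ−1)/(1+ψ(Kᵢ−1)) = 0.
Feasibility: ΣzᵢKᵢ = 1.769, Σzᵢ/Kᵢ = 1.244 — both > 1, two phases present.
Newton–Raphson from ψ = 0.33:
  ψ = 0.330: g = 0.3101, g' = -0.961 → ψ = 0.653
  ψ = 0.653: g = 0.0452, g' = -0.755 → ψ = 0.713
Converged at ψ = 0.713.
Then V = ψ·F = 0.7126·236 = 168.2 mol/h and L = F − V = 67.8 mol/h.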